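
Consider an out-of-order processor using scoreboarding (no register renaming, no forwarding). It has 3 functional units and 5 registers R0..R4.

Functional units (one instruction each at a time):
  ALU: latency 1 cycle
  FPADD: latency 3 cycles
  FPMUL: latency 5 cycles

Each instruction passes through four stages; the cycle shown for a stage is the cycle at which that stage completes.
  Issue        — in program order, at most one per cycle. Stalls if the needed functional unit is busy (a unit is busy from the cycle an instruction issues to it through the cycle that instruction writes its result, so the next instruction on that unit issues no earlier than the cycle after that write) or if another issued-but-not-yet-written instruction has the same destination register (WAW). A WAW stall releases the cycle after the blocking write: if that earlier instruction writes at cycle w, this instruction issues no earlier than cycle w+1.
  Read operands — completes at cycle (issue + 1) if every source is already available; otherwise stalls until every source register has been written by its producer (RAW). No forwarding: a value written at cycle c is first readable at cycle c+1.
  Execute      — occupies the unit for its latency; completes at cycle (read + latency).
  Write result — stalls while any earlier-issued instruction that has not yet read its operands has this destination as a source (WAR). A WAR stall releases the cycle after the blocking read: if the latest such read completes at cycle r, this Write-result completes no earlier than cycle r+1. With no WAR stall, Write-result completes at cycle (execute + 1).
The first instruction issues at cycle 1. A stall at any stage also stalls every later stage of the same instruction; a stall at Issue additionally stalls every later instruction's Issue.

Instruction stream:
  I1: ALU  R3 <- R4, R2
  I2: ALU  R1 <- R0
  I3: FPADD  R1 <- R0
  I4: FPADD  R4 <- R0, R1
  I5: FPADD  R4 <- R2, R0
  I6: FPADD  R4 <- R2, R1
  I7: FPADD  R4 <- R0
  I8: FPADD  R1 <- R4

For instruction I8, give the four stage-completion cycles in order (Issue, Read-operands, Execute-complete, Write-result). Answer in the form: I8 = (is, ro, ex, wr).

I8 = (39, 40, 43, 44)

t=1  I1 dispatched to ALU
t=2  I1 operands ready
t=3  I1 complete
t=4  R3←I1
t=5  I2 dispatched to ALU
t=6  I2 operands ready
t=7  I2 complete
t=8  R1←I2
t=9  I3 dispatched to FPADD
t=10  I3 operands ready
t=13  I3 complete
t=14  R1←I3
t=15  I4 dispatched to FPADD
t=16  I4 operands ready
t=19  I4 complete
t=20  R4←I4
t=21  I5 dispatched to FPADD
t=22  I5 operands ready
t=25  I5 complete
t=26  R4←I5
t=27  I6 dispatched to FPADD
t=28  I6 operands ready
t=31  I6 complete
t=32  R4←I6
t=33  I7 dispatched to FPADD
t=34  I7 operands ready
t=37  I7 complete
t=38  R4←I7
t=39  I8 dispatched to FPADD
t=40  I8 operands ready
t=43  I8 complete
t=44  R1←I8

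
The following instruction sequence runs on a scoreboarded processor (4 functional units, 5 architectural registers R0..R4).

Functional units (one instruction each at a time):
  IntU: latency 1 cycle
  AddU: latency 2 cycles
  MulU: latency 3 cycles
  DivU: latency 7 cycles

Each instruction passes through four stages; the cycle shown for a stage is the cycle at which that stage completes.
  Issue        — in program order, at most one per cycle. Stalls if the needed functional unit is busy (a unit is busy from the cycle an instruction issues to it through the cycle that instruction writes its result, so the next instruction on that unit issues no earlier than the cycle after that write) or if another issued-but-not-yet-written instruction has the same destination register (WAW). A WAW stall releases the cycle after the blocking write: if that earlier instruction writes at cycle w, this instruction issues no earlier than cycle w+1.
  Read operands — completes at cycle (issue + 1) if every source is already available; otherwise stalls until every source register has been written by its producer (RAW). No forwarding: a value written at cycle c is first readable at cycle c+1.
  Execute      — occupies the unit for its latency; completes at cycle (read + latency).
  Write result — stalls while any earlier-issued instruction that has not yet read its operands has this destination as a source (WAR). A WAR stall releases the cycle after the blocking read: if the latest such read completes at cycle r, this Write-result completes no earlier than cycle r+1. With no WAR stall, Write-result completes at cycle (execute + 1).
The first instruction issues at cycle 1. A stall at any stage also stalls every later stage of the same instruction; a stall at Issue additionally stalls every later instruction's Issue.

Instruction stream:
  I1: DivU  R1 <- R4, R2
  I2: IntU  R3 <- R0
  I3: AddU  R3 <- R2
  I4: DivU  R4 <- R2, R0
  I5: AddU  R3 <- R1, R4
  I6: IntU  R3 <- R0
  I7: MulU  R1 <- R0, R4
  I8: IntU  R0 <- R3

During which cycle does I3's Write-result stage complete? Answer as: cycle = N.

cycle = 10

cycle 1: I1→DivU
cycle 2: I1 RO, I2→IntU
cycle 3: I2 RO
cycle 4: I2 EX
cycle 5: I2 WR R3
cycle 6: I3→AddU
cycle 7: I3 RO
cycle 9: I1 EX, I3 EX
cycle 10: I1 WR R1, I3 WR R3
cycle 11: I4→DivU
cycle 12: I4 RO, I5→AddU
cycle 19: I4 EX
cycle 20: I4 WR R4
cycle 21: I5 RO
cycle 23: I5 EX
cycle 24: I5 WR R3
cycle 25: I6→IntU
cycle 26: I6 RO, I7→MulU
cycle 27: I6 EX, I7 RO
cycle 28: I6 WR R3
cycle 29: I8→IntU
cycle 30: I7 EX, I8 RO
cycle 31: I7 WR R1, I8 EX
cycle 32: I8 WR R0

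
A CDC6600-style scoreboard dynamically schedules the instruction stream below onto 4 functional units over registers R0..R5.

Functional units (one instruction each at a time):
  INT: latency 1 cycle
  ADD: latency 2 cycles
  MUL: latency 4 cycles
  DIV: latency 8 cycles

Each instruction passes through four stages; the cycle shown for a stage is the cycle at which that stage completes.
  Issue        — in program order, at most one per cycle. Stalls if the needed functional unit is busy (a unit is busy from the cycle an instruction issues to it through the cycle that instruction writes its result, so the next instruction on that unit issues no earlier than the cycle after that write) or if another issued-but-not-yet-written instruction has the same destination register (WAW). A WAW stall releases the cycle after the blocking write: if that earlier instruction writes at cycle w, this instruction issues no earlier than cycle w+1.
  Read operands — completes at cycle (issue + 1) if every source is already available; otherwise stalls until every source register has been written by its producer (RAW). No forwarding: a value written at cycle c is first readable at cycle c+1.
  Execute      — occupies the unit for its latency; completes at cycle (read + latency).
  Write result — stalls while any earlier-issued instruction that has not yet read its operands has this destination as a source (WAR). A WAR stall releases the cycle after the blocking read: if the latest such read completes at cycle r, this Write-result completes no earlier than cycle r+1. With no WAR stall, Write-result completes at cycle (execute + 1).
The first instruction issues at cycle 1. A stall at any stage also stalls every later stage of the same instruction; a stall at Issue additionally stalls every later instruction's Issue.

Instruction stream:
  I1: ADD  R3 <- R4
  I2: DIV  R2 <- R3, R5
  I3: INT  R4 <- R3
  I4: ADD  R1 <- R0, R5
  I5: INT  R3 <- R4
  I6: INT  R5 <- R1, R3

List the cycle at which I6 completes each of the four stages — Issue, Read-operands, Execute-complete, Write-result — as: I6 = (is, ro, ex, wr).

c1: I1 dispatched to ADD
c2: I1 operands ready | I2 dispatched to DIV
c3: I3 dispatched to INT
c4: I1 complete
c5: R3←I1
c6: I2 operands ready | I3 operands ready | I4 dispatched to ADD
c7: I3 complete | I4 operands ready
c8: R4←I3
c9: I4 complete | I5 dispatched to INT
c10: R1←I4 | I5 operands ready
c11: I5 complete
c12: R3←I5
c13: I6 dispatched to INT
c14: I2 complete | I6 operands ready
c15: R2←I2 | I6 complete
c16: R5←I6

I6 = (13, 14, 15, 16)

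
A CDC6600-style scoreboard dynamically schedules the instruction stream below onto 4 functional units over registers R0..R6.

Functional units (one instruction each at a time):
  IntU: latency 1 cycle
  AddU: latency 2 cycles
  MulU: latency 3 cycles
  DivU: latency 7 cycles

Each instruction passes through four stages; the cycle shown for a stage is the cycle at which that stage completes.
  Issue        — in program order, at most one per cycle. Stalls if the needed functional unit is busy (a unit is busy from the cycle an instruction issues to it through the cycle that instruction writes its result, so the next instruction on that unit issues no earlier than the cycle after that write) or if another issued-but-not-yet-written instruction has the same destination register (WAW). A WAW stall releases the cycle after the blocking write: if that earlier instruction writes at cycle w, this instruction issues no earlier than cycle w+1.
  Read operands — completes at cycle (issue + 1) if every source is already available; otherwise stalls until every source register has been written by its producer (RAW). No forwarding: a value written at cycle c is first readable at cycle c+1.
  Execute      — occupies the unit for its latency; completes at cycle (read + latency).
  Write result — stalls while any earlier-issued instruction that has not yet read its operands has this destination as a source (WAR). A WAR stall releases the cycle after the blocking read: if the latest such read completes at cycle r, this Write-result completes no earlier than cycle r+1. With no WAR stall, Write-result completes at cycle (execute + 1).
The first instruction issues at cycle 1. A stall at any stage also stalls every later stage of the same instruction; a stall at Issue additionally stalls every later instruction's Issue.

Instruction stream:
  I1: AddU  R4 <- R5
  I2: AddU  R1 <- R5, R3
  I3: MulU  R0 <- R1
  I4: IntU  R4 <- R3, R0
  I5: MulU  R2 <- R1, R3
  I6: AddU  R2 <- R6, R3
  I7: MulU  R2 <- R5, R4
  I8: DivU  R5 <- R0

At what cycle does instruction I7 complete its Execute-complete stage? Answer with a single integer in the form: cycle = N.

1) issue 1, read 2, done 4, write 5
2) issue 6, read 7, done 9, write 10  <struct: AddU busy until I1 writes@5>
3) issue 7, read 11, done 14, write 15  <RAW R1: wait I2 write@10>
4) issue 8, read 16, done 17, write 18  <RAW R0: wait I3 write@15>
5) issue 16, read 17, done 20, write 21  <struct: MulU busy until I3 writes@15>
6) issue 22, read 23, done 25, write 26  <WAW R2: wait I5 write@21>
7) issue 27, read 28, done 31, write 32  <WAW R2: wait I6 write@26>
8) issue 28, read 29, done 36, write 37

cycle = 31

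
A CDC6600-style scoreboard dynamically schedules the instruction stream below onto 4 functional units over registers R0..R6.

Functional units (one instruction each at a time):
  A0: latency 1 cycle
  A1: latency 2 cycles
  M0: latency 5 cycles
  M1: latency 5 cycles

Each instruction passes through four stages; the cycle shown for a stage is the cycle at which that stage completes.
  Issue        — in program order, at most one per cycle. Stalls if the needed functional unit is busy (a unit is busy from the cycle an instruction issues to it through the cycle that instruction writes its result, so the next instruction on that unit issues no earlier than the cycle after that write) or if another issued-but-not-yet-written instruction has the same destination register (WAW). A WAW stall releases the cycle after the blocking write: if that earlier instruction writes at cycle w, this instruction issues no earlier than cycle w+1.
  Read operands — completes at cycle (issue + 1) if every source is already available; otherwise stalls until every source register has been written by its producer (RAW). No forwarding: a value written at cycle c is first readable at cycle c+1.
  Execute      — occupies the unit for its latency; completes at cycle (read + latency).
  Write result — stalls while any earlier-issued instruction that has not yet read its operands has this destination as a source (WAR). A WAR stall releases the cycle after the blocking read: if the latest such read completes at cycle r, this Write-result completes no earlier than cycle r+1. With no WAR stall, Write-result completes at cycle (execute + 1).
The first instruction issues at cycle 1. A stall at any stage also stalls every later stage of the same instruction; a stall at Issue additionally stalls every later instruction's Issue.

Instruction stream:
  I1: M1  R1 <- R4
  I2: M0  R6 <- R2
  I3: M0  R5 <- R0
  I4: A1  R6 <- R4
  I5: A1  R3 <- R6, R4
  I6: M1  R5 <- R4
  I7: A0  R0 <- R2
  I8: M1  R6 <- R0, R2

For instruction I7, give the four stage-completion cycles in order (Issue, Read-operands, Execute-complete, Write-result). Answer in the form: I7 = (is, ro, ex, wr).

I7 = (19, 20, 21, 22)

1) issue 1, read 2, done 7, write 8
2) issue 2, read 3, done 8, write 9
3) issue 10, read 11, done 16, write 17  <struct: M0 busy until I2 writes@9>
4) issue 11, read 12, done 14, write 15
5) issue 16, read 17, done 19, write 20  <struct: A1 busy until I4 writes@15>
6) issue 18, read 19, done 24, write 25  <WAW R5: wait I3 write@17>
7) issue 19, read 20, done 21, write 22
8) issue 26, read 27, done 32, write 33  <struct: M1 busy until I6 writes@25>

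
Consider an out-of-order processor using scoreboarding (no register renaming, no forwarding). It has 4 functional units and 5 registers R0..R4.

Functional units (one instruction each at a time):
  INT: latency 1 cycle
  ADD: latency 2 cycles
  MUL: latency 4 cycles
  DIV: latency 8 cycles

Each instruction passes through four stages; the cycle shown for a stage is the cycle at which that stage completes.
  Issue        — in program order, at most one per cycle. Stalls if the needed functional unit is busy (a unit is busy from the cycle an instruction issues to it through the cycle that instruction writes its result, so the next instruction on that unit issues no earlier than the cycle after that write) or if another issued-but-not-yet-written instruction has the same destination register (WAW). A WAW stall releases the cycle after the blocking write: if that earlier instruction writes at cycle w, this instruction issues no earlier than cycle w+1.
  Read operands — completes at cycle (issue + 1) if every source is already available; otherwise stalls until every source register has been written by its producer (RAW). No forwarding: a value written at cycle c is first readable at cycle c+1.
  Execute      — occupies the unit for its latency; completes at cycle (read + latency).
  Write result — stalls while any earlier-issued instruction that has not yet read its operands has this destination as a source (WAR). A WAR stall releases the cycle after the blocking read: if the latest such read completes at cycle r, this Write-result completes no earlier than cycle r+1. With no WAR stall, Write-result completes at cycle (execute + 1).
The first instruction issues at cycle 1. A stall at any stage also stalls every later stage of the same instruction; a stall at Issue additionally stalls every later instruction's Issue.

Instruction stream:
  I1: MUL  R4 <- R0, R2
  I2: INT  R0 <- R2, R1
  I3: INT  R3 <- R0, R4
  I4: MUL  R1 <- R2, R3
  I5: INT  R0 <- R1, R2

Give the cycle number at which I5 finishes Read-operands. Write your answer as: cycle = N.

  I1 | 1 | 2 | 6 | 7
  I2 | 2 | 3 | 4 | 5
  I3 | 6 | 8 | 9 | 10   struct: INT busy until I2 writes@5 · RAW R4: wait I1 write@7
  I4 | 8 | 11 | 15 | 16   struct: MUL busy until I1 writes@7 · RAW R3: wait I3 write@10
  I5 | 11 | 17 | 18 | 19   struct: INT busy until I3 writes@10 · RAW R1: wait I4 write@16

cycle = 17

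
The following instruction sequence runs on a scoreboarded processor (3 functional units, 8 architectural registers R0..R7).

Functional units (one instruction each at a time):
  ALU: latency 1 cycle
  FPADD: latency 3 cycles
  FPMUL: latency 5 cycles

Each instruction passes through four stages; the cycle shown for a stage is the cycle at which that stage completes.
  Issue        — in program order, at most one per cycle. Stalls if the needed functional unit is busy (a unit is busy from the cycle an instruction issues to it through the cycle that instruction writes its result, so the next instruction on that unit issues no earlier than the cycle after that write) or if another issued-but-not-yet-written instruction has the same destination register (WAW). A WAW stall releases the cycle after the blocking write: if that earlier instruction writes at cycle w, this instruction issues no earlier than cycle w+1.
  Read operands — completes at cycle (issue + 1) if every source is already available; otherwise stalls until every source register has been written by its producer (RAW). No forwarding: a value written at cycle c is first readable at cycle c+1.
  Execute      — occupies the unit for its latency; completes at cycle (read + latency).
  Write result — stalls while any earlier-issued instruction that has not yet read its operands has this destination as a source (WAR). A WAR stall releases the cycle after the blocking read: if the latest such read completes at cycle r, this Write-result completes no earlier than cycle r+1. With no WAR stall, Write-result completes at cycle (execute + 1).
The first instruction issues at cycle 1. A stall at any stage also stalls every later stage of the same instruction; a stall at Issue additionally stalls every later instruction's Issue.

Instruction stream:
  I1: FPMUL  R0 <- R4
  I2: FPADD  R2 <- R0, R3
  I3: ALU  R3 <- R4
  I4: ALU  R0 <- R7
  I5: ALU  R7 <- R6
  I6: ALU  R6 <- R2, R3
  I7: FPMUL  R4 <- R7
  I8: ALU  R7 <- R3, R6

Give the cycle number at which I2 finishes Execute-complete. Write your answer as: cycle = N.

[1] I1 issues→FPMUL
[2] I1 reads; I2 issues→FPADD
[3] I3 issues→ALU
[4] I3 reads
[5] I3 exec-done
[7] I1 exec-done
[8] I1 writes R0
[9] I2 reads
[10] I3 writes R3
[11] I4 issues→ALU
[12] I2 exec-done; I4 reads
[13] I2 writes R2; I4 exec-done
[14] I4 writes R0
[15] I5 issues→ALU
[16] I5 reads
[17] I5 exec-done
[18] I5 writes R7
[19] I6 issues→ALU
[20] I6 reads; I7 issues→FPMUL
[21] I6 exec-done; I7 reads
[22] I6 writes R6
[23] I8 issues→ALU
[24] I8 reads
[25] I8 exec-done
[26] I7 exec-done; I8 writes R7
[27] I7 writes R4

cycle = 12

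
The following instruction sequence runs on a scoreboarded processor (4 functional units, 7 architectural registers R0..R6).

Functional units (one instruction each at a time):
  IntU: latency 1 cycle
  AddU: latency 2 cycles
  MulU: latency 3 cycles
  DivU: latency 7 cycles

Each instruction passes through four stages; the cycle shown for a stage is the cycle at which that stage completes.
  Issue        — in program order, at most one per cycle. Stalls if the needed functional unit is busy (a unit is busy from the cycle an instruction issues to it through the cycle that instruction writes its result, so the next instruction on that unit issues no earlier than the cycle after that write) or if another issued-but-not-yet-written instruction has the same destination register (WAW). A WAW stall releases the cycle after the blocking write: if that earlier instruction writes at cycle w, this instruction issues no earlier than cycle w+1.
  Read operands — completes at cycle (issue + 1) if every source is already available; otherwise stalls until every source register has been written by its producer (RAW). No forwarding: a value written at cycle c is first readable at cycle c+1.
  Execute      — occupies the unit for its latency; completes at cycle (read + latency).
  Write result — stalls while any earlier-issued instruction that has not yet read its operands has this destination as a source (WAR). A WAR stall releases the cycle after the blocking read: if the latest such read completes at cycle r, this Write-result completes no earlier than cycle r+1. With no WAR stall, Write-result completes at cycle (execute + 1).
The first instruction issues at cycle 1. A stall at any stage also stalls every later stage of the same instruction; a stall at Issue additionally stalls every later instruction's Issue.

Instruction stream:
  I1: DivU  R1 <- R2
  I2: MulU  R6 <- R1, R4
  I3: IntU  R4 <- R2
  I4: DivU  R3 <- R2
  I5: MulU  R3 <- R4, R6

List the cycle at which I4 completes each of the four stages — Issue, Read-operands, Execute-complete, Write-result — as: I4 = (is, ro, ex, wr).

I1  is:1  ro:2  ex:9  wr:10
I2  is:2  ro:11  ex:14  wr:15  — RAW R1: wait I1 write@10
I3  is:3  ro:4  ex:5  wr:12  — WAR R4: wait I2 read@11
I4  is:11  ro:12  ex:19  wr:20  — struct: DivU busy until I1 writes@10
I5  is:21  ro:22  ex:25  wr:26  — WAW R3: wait I4 write@20

I4 = (11, 12, 19, 20)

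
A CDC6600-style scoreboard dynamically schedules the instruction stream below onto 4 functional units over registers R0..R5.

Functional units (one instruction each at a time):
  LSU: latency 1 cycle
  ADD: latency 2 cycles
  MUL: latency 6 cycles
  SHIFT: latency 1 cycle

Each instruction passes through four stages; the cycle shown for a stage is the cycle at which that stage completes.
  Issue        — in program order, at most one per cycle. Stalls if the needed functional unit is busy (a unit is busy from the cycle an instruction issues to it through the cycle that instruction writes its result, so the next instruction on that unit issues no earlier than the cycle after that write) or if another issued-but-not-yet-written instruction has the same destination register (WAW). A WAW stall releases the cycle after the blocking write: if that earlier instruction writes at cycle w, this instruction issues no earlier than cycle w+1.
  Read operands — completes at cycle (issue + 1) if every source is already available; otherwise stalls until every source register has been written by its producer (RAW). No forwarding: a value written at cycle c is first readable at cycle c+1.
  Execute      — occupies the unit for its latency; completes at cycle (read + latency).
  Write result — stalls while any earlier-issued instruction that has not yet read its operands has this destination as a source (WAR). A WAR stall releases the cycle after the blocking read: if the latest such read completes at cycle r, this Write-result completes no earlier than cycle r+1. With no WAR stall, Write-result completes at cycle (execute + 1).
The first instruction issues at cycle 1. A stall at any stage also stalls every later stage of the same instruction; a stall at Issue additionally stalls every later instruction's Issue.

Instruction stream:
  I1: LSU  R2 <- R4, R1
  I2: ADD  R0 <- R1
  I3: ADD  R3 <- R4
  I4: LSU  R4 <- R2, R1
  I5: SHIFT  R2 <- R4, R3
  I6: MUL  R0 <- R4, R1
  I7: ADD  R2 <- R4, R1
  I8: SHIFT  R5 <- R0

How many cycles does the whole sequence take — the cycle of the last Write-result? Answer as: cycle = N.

cycle = 22

c1: I1→LSU
c2: I1 RO; I2→ADD
c3: I1 EX; I2 RO
c4: I1 WR R2
c5: I2 EX
c6: I2 WR R0
c7: I3→ADD
c8: I3 RO; I4→LSU
c9: I4 RO; I5→SHIFT
c10: I3 EX; I4 EX; I6→MUL
c11: I3 WR R3; I4 WR R4
c12: I5 RO; I6 RO
c13: I5 EX
c14: I5 WR R2
c15: I7→ADD
c16: I7 RO; I8→SHIFT
c18: I6 EX; I7 EX
c19: I6 WR R0; I7 WR R2
c20: I8 RO
c21: I8 EX
c22: I8 WR R5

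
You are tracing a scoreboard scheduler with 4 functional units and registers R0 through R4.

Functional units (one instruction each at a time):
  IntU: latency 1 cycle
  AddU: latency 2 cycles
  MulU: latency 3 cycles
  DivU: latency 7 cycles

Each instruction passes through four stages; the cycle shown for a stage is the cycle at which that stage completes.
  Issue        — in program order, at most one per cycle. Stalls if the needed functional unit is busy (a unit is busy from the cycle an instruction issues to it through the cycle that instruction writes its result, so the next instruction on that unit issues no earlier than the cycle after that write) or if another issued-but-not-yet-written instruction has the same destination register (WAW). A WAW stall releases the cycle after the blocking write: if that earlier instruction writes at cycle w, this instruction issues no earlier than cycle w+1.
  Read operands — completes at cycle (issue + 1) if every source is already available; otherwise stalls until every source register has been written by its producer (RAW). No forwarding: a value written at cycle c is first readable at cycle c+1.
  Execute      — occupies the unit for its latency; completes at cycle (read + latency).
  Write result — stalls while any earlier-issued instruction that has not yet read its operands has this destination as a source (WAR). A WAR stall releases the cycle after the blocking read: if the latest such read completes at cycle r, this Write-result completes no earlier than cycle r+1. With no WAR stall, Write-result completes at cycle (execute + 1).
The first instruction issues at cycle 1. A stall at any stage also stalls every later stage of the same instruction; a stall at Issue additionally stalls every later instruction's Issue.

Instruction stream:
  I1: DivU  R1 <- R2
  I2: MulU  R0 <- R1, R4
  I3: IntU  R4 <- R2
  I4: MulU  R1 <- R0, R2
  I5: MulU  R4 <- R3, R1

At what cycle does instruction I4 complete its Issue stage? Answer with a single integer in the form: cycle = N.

cycle = 16

c1: I1 issues→DivU
c2: I1 reads, I2 issues→MulU
c3: I3 issues→IntU
c4: I3 reads
c5: I3 exec-done
c9: I1 exec-done
c10: I1 writes R1
c11: I2 reads
c12: I3 writes R4
c14: I2 exec-done
c15: I2 writes R0
c16: I4 issues→MulU
c17: I4 reads
c20: I4 exec-done
c21: I4 writes R1
c22: I5 issues→MulU
c23: I5 reads
c26: I5 exec-done
c27: I5 writes R4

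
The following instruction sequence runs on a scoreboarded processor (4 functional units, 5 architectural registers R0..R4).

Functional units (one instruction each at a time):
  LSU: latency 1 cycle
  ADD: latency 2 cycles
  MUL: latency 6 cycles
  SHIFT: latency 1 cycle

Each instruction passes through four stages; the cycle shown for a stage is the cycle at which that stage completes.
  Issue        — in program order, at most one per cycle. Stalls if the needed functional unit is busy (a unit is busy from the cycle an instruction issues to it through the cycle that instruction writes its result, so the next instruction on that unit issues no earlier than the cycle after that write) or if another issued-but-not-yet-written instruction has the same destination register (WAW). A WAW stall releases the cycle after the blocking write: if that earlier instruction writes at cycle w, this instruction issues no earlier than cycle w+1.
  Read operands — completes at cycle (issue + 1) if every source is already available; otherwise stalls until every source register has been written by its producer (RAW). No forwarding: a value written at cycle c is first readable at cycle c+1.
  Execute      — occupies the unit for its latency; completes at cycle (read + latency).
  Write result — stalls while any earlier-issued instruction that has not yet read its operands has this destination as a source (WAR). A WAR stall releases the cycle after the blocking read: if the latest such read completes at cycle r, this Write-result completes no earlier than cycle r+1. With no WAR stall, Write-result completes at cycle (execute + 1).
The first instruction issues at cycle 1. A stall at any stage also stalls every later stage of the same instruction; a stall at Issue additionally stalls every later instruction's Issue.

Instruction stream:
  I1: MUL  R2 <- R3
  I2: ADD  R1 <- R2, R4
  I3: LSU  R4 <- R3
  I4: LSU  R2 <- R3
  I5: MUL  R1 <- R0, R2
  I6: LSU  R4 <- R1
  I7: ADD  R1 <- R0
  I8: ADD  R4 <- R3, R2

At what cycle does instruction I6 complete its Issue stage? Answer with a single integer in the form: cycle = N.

I1: IS=1 RO=2 EX=8 WR=9
I2: IS=2 RO=10 EX=12 WR=13  [RAW R2: wait I1 write@9]
I3: IS=3 RO=4 EX=5 WR=11  [WAR R4: wait I2 read@10]
I4: IS=12 RO=13 EX=14 WR=15  [struct: LSU busy until I3 writes@11]
I5: IS=14 RO=16 EX=22 WR=23  [WAW R1: wait I2 write@13; RAW R2: wait I4 write@15]
I6: IS=16 RO=24 EX=25 WR=26  [struct: LSU busy until I4 writes@15; RAW R1: wait I5 write@23]
I7: IS=24 RO=25 EX=27 WR=28  [WAW R1: wait I5 write@23]
I8: IS=29 RO=30 EX=32 WR=33  [struct: ADD busy until I7 writes@28]

cycle = 16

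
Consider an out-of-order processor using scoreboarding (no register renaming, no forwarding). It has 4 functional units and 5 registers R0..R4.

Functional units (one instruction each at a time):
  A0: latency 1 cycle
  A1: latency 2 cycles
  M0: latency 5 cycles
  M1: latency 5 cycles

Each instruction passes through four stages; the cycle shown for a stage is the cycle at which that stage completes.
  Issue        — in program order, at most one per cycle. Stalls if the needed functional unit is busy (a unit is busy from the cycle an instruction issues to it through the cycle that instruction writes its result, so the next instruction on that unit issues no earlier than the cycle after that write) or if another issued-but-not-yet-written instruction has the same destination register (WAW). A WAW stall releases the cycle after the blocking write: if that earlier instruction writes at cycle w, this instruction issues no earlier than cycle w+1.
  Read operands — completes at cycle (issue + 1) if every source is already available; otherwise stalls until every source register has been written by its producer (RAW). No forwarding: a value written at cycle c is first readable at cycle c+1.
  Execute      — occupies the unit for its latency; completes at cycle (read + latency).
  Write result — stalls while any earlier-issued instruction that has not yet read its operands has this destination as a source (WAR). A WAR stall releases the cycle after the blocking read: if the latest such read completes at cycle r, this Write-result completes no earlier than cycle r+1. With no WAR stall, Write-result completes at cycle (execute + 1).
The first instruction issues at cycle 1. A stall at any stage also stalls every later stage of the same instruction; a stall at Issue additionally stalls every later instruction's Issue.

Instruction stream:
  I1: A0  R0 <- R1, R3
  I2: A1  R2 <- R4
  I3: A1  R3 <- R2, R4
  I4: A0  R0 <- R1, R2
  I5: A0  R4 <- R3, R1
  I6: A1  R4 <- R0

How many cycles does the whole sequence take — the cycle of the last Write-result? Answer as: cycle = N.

cycle = 20

[I1] 1/2/3/4
[I2] 2/3/5/6
[I3] 7/8/10/11  (struct: A1 busy until I2 writes@6)
[I4] 8/9/10/11
[I5] 12/13/14/15  (struct: A0 busy until I4 writes@11)
[I6] 16/17/19/20  (WAW R4: wait I5 write@15)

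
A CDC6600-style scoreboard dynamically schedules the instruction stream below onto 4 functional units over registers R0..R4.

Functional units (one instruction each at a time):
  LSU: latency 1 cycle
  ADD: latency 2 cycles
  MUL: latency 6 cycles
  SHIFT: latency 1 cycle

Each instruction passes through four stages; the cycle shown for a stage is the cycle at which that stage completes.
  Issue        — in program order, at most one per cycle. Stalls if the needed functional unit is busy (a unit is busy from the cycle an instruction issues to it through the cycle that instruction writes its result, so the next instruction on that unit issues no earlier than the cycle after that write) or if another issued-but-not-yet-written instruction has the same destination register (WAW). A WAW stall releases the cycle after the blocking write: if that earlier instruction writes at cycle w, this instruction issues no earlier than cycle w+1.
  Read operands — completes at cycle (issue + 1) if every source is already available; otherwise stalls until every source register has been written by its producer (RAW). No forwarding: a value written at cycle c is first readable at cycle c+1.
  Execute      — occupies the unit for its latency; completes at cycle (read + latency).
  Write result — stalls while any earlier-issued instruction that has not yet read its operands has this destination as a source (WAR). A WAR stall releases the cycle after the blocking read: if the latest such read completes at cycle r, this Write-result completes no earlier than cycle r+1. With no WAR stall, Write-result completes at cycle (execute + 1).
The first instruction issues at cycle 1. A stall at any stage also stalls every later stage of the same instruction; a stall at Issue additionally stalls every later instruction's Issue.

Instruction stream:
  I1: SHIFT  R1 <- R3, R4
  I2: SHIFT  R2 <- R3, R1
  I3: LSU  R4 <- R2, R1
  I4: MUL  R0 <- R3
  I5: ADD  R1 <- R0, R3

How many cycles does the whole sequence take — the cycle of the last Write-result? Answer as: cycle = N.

[I1] 1/2/3/4
[I2] 5/6/7/8  (struct: SHIFT busy until I1 writes@4)
[I3] 6/9/10/11  (RAW R2: wait I2 write@8)
[I4] 7/8/14/15
[I5] 8/16/18/19  (RAW R0: wait I4 write@15)

cycle = 19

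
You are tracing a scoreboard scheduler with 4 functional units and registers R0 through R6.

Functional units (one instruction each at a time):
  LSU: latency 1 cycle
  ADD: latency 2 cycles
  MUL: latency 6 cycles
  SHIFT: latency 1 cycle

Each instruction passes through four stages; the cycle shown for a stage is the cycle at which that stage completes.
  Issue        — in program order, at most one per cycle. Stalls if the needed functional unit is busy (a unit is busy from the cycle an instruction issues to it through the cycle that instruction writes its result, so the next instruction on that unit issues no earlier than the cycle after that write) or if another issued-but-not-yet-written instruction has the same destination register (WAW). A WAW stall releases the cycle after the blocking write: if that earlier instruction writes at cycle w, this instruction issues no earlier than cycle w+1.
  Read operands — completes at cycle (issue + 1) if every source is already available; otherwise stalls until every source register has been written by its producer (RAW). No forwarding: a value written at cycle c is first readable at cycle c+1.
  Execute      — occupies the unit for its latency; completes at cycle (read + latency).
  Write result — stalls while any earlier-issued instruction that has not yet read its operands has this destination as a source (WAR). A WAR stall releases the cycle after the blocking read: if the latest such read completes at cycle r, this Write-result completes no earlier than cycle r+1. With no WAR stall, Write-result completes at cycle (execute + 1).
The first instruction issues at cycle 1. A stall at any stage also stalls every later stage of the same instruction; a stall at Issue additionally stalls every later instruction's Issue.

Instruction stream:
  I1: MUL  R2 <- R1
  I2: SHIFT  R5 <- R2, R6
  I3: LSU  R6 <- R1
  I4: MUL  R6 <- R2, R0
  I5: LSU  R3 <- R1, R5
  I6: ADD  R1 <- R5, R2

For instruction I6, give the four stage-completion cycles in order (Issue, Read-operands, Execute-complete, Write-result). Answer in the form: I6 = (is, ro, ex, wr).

I1: IS=1 RO=2 EX=8 WR=9
I2: IS=2 RO=10 EX=11 WR=12  [RAW R2: wait I1 write@9]
I3: IS=3 RO=4 EX=5 WR=11  [WAR R6: wait I2 read@10]
I4: IS=12 RO=13 EX=19 WR=20  [WAW R6: wait I3 write@11]
I5: IS=13 RO=14 EX=15 WR=16
I6: IS=14 RO=15 EX=17 WR=18

I6 = (14, 15, 17, 18)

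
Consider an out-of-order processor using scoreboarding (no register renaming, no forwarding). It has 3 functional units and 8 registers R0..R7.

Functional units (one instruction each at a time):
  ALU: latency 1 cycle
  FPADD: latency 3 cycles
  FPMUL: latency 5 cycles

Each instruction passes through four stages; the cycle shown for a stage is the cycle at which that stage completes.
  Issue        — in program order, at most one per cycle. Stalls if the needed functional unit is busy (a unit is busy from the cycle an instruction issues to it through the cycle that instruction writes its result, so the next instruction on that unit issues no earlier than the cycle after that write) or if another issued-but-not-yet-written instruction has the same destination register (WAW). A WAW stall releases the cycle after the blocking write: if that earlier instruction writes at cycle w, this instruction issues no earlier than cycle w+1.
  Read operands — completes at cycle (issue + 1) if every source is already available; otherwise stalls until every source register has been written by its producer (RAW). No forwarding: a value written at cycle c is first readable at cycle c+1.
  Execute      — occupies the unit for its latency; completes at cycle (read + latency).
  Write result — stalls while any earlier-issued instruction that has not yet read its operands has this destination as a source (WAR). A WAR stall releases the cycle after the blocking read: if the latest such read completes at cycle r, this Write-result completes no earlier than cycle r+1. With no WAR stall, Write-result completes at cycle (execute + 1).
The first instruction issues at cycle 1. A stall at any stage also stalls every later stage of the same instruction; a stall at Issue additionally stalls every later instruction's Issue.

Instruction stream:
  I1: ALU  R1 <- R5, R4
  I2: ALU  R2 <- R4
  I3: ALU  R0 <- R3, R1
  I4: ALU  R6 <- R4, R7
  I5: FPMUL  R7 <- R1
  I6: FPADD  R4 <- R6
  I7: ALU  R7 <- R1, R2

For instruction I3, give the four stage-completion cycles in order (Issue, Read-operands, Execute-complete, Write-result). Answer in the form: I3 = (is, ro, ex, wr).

I3 = (9, 10, 11, 12)

I1  is:1  ro:2  ex:3  wr:4
I2  is:5  ro:6  ex:7  wr:8  — struct: ALU busy until I1 writes@4
I3  is:9  ro:10  ex:11  wr:12  — struct: ALU busy until I2 writes@8
I4  is:13  ro:14  ex:15  wr:16  — struct: ALU busy until I3 writes@12
I5  is:14  ro:15  ex:20  wr:21
I6  is:15  ro:17  ex:20  wr:21  — RAW R6: wait I4 write@16
I7  is:22  ro:23  ex:24  wr:25  — WAW R7: wait I5 write@21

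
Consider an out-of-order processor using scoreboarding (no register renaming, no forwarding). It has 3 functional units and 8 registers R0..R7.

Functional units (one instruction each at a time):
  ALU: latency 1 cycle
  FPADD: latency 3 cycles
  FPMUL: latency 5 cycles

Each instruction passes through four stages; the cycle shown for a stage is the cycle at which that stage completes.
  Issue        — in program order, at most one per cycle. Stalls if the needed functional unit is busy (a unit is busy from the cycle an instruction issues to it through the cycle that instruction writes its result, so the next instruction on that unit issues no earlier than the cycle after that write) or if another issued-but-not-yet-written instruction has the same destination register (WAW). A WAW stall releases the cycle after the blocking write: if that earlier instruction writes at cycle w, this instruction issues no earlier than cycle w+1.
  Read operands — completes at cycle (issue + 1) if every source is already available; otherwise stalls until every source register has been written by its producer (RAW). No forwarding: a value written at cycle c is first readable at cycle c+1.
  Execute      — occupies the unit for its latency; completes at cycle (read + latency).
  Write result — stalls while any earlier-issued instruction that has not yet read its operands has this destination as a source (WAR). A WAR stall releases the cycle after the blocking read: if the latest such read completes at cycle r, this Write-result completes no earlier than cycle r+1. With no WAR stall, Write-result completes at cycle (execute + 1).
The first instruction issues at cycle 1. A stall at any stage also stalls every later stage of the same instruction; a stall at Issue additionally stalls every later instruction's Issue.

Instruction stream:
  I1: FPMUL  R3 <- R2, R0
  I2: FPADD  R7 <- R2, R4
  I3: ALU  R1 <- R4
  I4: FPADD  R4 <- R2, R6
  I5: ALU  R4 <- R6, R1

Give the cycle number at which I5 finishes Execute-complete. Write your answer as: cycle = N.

cycle = 16

t=1  I1 dispatched to FPMUL
t=2  I1 operands ready | I2 dispatched to FPADD
t=3  I2 operands ready | I3 dispatched to ALU
t=4  I3 operands ready
t=5  I3 complete
t=6  I2 complete | R1←I3
t=7  I1 complete | R7←I2
t=8  R3←I1 | I4 dispatched to FPADD
t=9  I4 operands ready
t=12  I4 complete
t=13  R4←I4
t=14  I5 dispatched to ALU
t=15  I5 operands ready
t=16  I5 complete
t=17  R4←I5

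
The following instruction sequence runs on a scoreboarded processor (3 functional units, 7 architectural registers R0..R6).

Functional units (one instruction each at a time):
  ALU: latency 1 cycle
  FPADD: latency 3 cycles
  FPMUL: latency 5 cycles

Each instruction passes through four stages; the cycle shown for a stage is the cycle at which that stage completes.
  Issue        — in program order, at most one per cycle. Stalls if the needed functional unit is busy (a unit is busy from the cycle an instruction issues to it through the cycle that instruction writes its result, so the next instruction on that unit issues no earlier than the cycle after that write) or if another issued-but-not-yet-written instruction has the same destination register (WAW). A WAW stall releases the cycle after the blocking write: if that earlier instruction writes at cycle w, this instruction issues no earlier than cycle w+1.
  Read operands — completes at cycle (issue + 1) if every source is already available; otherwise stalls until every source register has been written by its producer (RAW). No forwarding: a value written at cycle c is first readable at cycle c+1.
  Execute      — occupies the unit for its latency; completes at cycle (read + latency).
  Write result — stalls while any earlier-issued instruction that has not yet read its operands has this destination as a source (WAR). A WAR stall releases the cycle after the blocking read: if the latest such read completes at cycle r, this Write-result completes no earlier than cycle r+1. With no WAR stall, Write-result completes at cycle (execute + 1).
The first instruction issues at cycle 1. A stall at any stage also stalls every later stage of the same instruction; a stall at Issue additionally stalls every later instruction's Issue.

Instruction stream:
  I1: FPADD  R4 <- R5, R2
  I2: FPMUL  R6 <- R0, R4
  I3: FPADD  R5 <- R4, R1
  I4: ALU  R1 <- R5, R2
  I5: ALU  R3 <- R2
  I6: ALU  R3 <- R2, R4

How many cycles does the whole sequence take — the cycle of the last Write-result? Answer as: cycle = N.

cycle = 23

I1  is:1  ro:2  ex:5  wr:6
I2  is:2  ro:7  ex:12  wr:13  — RAW R4: wait I1 write@6
I3  is:7  ro:8  ex:11  wr:12  — struct: FPADD busy until I1 writes@6
I4  is:8  ro:13  ex:14  wr:15  — RAW R5: wait I3 write@12
I5  is:16  ro:17  ex:18  wr:19  — struct: ALU busy until I4 writes@15
I6  is:20  ro:21  ex:22  wr:23  — struct: ALU busy until I5 writes@19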